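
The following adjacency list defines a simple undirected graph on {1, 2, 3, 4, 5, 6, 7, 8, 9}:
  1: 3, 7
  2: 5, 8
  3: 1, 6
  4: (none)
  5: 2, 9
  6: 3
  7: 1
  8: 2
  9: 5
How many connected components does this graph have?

Component: {4}
Component: {1, 3, 6, 7}
Component: {2, 5, 8, 9}

3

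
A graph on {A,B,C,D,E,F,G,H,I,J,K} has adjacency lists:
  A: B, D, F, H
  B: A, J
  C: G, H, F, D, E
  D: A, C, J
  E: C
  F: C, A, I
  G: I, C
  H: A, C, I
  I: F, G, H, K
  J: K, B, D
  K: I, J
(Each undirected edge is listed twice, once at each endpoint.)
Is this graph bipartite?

Yes

Color {B, D, E, F, G, H, K} black and {A, C, I, J} white. No edge joins two same-colored vertices, so the graph is bipartite.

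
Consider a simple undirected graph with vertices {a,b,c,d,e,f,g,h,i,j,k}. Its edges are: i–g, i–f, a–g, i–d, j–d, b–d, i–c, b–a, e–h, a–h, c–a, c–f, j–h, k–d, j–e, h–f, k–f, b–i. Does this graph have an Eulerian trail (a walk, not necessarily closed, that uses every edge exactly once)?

No

Degrees: a:4, b:3, c:3, d:4, e:2, f:4, g:2, h:4, i:5, j:3, k:2
Odd-degree vertices: b, c, i, j (4 total).
An Eulerian trail requires 0 or 2 odd-degree vertices; here there are 4.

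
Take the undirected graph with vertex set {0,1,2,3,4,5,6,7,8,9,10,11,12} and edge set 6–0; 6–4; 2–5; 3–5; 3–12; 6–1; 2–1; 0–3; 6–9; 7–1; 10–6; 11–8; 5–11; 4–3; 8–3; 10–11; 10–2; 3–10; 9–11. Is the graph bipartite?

Color {2, 3, 6, 7, 11} black and {0, 1, 4, 5, 8, 9, 10, 12} white. No edge joins two same-colored vertices, so the graph is bipartite.

Yes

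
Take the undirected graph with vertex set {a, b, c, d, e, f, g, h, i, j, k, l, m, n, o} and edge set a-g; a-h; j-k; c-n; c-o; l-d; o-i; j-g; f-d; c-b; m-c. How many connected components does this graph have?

Component: {e}
Component: {d, f, l}
Component: {a, g, h, j, k}
Component: {b, c, i, m, n, o}

4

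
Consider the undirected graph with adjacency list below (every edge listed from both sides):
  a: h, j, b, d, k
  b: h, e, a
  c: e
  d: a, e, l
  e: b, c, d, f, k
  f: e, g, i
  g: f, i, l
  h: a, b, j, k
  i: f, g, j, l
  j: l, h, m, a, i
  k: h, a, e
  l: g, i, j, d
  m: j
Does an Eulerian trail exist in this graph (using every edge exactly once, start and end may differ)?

No

Degrees: a:5, b:3, c:1, d:3, e:5, f:3, g:3, h:4, i:4, j:5, k:3, l:4, m:1
Odd-degree vertices: a, b, c, d, e, f, g, j, k, m (10 total).
With 10 odd-degree vertices (more than two), no single trail can use every edge.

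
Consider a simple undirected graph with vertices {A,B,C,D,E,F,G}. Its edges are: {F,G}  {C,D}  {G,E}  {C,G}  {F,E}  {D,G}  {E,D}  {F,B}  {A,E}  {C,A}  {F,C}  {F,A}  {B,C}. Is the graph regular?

Degrees: A:3, B:2, C:5, D:3, E:4, F:5, G:4
Degrees are not all equal (e.g. deg(B)=2 but deg(C)=5); not regular.

No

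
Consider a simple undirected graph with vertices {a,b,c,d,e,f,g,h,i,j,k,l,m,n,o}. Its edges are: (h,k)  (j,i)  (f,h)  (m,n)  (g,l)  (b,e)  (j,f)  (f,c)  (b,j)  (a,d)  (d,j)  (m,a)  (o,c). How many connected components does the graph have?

2

Component: {g, l}
Component: {a, b, c, d, e, f, h, i, j, k, m, n, o}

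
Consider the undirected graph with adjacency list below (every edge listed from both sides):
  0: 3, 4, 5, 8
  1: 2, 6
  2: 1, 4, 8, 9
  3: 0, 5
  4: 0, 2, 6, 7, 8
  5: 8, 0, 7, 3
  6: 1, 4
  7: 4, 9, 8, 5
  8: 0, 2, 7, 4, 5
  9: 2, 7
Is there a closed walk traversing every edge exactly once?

No

Degrees: 0:4, 1:2, 2:4, 3:2, 4:5, 5:4, 6:2, 7:4, 8:5, 9:2
Vertices with odd degree: 4, 8. An Eulerian circuit requires all degrees even.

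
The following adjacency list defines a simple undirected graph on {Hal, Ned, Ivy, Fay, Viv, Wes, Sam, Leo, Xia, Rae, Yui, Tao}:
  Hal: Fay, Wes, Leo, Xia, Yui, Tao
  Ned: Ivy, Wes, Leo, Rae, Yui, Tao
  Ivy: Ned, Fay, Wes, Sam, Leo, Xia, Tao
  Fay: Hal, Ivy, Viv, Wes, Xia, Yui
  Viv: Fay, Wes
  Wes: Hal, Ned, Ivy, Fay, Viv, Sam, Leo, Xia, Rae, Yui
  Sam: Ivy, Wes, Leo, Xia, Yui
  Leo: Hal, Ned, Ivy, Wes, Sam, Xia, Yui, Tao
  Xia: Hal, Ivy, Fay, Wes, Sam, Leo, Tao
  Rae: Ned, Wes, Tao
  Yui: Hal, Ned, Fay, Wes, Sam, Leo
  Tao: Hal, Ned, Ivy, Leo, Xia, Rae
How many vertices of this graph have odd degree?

4

Degrees: Hal:6, Ned:6, Ivy:7, Fay:6, Viv:2, Wes:10, Sam:5, Leo:8, Xia:7, Rae:3, Yui:6, Tao:6
Odd-degree vertices: Ivy, Sam, Xia, Rae.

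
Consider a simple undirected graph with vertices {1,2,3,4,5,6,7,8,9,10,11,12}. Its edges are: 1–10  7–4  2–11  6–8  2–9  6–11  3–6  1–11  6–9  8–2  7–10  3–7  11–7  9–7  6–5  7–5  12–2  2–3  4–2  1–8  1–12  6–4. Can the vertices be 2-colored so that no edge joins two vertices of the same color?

Yes

A valid 2-coloring puts {3, 4, 5, 8, 9, 10, 11, 12} on one side and {1, 2, 6, 7} on the other; every edge crosses between the two sides.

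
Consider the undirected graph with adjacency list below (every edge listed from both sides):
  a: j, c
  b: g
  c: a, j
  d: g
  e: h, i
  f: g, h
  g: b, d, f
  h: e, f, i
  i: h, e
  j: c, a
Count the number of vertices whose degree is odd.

Degrees: a:2, b:1, c:2, d:1, e:2, f:2, g:3, h:3, i:2, j:2
Odd-degree vertices: b, d, g, h.

4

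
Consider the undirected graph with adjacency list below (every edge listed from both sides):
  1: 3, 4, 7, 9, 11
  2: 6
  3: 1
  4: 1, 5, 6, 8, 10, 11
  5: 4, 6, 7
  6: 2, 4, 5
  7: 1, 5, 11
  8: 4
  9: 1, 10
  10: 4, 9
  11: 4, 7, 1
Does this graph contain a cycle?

Yes

|V| = 11, |E| = 15, number of components = 1.
Since 15 > 11 - 1, a cycle must exist; for instance 4-6-5-4.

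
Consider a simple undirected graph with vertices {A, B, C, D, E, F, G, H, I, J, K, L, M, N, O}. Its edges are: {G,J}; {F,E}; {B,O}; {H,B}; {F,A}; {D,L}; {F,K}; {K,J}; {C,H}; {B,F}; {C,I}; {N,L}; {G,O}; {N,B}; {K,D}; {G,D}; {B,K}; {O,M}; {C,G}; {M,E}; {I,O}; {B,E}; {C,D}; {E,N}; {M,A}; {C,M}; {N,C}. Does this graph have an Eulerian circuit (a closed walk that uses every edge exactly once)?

Yes

Degrees: A:2, B:6, C:6, D:4, E:4, F:4, G:4, H:2, I:2, J:2, K:4, L:2, M:4, N:4, O:4
All degrees are even and the non-isolated vertices are connected — an Eulerian circuit exists.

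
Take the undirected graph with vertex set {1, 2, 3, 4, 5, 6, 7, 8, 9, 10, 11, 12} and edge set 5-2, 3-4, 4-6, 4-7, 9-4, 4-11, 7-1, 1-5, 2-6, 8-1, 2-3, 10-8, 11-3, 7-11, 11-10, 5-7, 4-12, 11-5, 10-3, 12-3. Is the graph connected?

Starting from 1 and exploring outward reaches every vertex (1, 5, 8, 7, 11, 2, 10, 4, 3, 6, 12, 9); the graph is connected.

Yes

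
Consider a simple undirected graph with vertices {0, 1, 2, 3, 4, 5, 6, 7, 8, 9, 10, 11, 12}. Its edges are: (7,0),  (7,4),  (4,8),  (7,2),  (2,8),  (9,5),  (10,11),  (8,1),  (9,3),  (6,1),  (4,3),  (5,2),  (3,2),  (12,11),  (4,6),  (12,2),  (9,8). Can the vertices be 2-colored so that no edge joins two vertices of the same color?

A valid 2-coloring puts {3, 5, 6, 7, 8, 10, 12} on one side and {0, 1, 2, 4, 9, 11} on the other; every edge crosses between the two sides.

Yes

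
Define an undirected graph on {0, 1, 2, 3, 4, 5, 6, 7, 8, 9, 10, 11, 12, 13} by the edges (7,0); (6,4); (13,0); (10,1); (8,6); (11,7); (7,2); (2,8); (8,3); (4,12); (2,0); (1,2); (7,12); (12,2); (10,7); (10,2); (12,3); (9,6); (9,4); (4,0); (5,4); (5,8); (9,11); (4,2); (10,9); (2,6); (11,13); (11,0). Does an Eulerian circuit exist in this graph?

Degrees: 0:5, 1:2, 2:8, 3:2, 4:6, 5:2, 6:4, 7:5, 8:4, 9:4, 10:4, 11:4, 12:4, 13:2
0, 7 have odd degree; an Eulerian circuit needs every degree to be even, so none exists.

No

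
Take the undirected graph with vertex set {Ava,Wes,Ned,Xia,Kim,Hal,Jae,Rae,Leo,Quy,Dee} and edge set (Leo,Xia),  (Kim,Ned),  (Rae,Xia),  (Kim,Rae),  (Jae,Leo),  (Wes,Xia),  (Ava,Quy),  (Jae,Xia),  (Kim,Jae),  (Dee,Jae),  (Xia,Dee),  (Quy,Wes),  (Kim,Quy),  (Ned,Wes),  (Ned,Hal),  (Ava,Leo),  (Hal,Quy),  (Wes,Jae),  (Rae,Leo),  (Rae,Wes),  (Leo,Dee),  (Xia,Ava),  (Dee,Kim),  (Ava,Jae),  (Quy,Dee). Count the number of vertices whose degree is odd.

6

Degrees: Ava:4, Wes:5, Ned:3, Xia:6, Kim:5, Hal:2, Jae:6, Rae:4, Leo:5, Quy:5, Dee:5
Odd-degree vertices: Wes, Ned, Kim, Leo, Quy, Dee.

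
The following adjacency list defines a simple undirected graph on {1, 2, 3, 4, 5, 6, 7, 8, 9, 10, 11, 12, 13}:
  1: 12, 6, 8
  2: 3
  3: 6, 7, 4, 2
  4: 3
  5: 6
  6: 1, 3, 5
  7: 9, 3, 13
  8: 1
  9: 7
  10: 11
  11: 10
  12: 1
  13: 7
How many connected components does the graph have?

2

Component: {10, 11}
Component: {1, 2, 3, 4, 5, 6, 7, 8, 9, 12, 13}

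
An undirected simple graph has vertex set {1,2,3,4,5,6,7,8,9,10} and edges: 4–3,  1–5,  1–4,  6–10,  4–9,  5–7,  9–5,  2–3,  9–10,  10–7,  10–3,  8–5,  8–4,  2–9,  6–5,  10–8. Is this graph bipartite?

Yes

A valid 2-coloring puts {2, 4, 5, 10} on one side and {1, 3, 6, 7, 8, 9} on the other; every edge crosses between the two sides.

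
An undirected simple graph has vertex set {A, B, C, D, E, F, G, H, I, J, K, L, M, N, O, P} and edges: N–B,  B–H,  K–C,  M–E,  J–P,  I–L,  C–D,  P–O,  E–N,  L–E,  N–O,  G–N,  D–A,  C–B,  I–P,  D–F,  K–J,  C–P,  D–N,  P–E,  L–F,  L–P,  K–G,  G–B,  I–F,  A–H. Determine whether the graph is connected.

Starting from A and exploring outward reaches every vertex (A, H, D, B, F, N, C, G, L, I, E, O, P, K, M, J); the graph is connected.

Yes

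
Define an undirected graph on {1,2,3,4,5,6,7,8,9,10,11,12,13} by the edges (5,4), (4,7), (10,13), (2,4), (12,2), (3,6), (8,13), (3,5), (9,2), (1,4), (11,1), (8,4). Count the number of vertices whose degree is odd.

Degrees: 1:2, 2:3, 3:2, 4:5, 5:2, 6:1, 7:1, 8:2, 9:1, 10:1, 11:1, 12:1, 13:2
Odd-degree vertices: 2, 4, 6, 7, 9, 10, 11, 12.

8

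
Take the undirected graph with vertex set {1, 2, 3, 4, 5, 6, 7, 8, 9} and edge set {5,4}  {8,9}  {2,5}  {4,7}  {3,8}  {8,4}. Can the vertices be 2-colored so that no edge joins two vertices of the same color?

Color {1, 5, 6, 7, 8} black and {2, 3, 4, 9} white. No edge joins two same-colored vertices, so the graph is bipartite.

Yes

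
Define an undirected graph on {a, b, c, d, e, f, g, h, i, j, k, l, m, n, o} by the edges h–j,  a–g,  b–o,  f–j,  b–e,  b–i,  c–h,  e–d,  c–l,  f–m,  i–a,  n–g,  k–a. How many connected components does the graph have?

2

Component: {c, f, h, j, l, m}
Component: {a, b, d, e, g, i, k, n, o}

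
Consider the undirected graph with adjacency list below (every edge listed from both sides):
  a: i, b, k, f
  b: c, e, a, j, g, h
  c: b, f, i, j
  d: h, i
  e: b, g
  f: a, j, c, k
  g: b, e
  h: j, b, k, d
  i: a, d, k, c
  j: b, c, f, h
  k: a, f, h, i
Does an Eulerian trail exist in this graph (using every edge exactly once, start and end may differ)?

Degrees: a:4, b:6, c:4, d:2, e:2, f:4, g:2, h:4, i:4, j:4, k:4
Odd-degree vertices: none (0 total).
The non-isolated vertices are connected and exactly 0 have odd degree, so an Eulerian trail exists.

Yes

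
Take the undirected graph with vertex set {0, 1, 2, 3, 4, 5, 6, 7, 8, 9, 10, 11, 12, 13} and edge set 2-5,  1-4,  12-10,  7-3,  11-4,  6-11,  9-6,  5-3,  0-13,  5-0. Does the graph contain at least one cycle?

The graph has 14 vertices, 10 edges, and 4 connected components.
Since 10 = 14 - 4, the graph is a forest and contains no cycle.

No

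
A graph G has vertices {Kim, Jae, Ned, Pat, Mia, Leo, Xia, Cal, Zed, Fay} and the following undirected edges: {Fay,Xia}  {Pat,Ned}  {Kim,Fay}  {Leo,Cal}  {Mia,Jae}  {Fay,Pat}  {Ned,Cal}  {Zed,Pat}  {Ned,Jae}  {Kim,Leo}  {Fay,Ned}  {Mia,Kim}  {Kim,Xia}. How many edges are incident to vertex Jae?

Neighbors of Jae: Ned, Mia.

2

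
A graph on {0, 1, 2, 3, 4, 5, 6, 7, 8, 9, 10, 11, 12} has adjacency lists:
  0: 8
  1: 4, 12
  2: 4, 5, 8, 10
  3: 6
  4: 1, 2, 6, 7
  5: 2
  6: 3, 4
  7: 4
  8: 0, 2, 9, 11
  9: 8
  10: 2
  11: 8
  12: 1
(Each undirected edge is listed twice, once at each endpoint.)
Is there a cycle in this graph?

No

The graph has 13 vertices, 12 edges, and 1 connected component.
Since 12 = 13 - 1, the graph is a forest and contains no cycle.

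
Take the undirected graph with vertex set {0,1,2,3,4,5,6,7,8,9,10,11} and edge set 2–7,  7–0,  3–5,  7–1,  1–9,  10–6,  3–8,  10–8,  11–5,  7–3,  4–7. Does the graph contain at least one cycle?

No

The graph has 12 vertices, 11 edges, and 1 connected component.
Since 11 = 12 - 1, the graph is a forest and contains no cycle.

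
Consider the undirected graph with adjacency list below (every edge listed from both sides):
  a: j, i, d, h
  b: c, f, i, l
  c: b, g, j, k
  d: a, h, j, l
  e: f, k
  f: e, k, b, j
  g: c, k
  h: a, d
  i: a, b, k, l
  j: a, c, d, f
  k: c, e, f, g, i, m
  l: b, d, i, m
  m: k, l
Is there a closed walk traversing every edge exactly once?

Yes

Degrees: a:4, b:4, c:4, d:4, e:2, f:4, g:2, h:2, i:4, j:4, k:6, l:4, m:2
All degrees are even and the non-isolated vertices are connected — an Eulerian circuit exists.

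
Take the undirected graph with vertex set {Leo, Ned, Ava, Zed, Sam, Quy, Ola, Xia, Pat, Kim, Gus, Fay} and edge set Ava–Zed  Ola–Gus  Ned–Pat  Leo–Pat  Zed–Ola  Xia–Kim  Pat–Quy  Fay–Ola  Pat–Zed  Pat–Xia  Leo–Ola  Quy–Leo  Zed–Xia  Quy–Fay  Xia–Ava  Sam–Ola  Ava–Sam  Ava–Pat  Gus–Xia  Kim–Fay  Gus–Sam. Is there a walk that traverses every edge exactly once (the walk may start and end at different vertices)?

No

Degrees: Leo:3, Ned:1, Ava:4, Zed:4, Sam:3, Quy:3, Ola:5, Xia:5, Pat:6, Kim:2, Gus:3, Fay:3
Odd-degree vertices: Leo, Ned, Sam, Quy, Ola, Xia, Gus, Fay (8 total).
An Eulerian trail requires 0 or 2 odd-degree vertices; here there are 8.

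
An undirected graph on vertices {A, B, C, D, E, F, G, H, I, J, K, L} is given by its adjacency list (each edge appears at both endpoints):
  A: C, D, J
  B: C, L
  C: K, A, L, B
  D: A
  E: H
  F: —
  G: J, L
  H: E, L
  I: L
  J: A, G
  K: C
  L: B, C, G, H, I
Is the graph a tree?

The graph has 12 vertices and 12 edges.
It splits into 2 components, so it cannot be a tree.

No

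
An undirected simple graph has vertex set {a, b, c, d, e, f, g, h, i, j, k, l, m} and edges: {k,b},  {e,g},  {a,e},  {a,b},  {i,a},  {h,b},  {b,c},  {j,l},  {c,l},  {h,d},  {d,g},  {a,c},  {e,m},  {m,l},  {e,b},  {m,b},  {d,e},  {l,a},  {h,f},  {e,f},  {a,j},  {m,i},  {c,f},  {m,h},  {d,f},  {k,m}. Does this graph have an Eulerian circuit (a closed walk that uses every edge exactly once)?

Degrees: a:6, b:6, c:4, d:4, e:6, f:4, g:2, h:4, i:2, j:2, k:2, l:4, m:6
All degrees are even and the non-isolated vertices are connected — an Eulerian circuit exists.

Yes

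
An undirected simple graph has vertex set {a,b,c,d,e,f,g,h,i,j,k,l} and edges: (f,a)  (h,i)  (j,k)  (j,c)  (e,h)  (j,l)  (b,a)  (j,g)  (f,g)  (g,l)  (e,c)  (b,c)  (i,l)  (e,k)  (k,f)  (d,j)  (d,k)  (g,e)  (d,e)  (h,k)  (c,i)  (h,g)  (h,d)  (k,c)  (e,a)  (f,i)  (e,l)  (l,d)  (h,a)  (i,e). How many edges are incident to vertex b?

2

Neighbors of b: a, c.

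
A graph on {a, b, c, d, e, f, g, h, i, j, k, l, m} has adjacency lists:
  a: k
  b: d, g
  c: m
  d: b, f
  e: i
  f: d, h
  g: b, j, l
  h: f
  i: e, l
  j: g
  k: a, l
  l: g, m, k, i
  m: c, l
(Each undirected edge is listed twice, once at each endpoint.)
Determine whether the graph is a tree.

Yes

The graph has 13 vertices and 12 edges.
Connected and |E| = |V| - 1, which characterizes a tree.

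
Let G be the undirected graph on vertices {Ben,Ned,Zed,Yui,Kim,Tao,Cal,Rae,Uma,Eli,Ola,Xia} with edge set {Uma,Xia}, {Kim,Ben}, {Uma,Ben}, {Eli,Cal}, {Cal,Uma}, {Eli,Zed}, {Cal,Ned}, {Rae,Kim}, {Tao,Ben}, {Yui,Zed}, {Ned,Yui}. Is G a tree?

No

|V| = 12, |E| = 11.
It splits into 2 components, so it cannot be a tree.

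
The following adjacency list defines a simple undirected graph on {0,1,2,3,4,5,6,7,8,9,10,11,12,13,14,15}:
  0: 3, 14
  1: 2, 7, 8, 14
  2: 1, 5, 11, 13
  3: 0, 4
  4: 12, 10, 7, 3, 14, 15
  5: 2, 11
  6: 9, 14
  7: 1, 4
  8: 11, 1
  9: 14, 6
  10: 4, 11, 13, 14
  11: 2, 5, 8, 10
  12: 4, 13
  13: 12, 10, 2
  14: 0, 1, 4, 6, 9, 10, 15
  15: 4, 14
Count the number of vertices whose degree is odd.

Degrees: 0:2, 1:4, 2:4, 3:2, 4:6, 5:2, 6:2, 7:2, 8:2, 9:2, 10:4, 11:4, 12:2, 13:3, 14:7, 15:2
Odd-degree vertices: 13, 14.

2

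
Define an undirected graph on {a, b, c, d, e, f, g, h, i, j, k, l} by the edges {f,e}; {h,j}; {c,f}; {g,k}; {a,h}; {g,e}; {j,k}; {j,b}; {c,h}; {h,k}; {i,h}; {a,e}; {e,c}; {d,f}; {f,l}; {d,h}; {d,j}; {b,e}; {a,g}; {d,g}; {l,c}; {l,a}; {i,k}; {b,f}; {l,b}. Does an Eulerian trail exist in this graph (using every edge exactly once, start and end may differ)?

Degrees: a:4, b:4, c:4, d:4, e:5, f:5, g:4, h:6, i:2, j:4, k:4, l:4
Odd-degree vertices: e, f (2 total).
The non-isolated vertices are connected and exactly 2 have odd degree, so an Eulerian trail exists (from e to f).

Yes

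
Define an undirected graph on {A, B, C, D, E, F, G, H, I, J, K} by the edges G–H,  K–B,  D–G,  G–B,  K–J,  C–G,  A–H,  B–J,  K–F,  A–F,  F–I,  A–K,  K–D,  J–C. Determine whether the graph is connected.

No

Component: {E}
Component: {A, B, C, D, F, G, H, I, J, K}
There are 2 separate components, so the graph is not connected.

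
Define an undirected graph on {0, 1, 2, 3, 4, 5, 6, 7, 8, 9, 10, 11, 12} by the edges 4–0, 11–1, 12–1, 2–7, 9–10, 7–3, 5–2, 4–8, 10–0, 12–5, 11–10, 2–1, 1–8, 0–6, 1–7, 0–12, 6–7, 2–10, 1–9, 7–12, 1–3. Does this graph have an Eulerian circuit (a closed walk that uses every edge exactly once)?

No

Degrees: 0:4, 1:7, 2:4, 3:2, 4:2, 5:2, 6:2, 7:5, 8:2, 9:2, 10:4, 11:2, 12:4
Vertices with odd degree: 1, 7. An Eulerian circuit requires all degrees even.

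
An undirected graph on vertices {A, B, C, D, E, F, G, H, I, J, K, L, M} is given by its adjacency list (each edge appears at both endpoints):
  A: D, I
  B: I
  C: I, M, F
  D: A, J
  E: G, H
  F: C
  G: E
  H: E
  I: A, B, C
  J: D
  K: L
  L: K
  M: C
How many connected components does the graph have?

3

Component: {K, L}
Component: {E, G, H}
Component: {A, B, C, D, F, I, J, M}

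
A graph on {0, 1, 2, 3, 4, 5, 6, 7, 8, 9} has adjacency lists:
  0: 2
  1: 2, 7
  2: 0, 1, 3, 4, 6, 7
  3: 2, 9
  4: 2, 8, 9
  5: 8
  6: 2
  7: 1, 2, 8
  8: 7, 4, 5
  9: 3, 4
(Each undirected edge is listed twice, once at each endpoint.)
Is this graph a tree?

No

|V| = 10, |E| = 12.
Connected but with 12 > 9 edges, so it has a cycle and is not a tree.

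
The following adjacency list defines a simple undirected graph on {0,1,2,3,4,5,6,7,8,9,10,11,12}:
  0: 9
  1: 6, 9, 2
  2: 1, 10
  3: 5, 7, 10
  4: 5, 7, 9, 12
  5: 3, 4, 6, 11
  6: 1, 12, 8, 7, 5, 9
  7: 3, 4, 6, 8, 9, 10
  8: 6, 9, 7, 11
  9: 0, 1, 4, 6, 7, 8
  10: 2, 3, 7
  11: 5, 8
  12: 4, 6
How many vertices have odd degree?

4

Degrees: 0:1, 1:3, 2:2, 3:3, 4:4, 5:4, 6:6, 7:6, 8:4, 9:6, 10:3, 11:2, 12:2
Odd-degree vertices: 0, 1, 3, 10.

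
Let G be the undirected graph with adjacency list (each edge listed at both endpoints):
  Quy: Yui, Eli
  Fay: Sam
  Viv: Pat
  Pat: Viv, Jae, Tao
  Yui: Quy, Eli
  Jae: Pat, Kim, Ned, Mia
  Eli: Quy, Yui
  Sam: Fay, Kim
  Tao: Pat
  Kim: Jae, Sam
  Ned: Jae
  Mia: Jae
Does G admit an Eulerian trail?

No

Degrees: Quy:2, Fay:1, Viv:1, Pat:3, Yui:2, Jae:4, Eli:2, Sam:2, Tao:1, Kim:2, Ned:1, Mia:1
Odd-degree vertices: Fay, Viv, Pat, Tao, Ned, Mia (6 total).
With 6 odd-degree vertices (more than two), no single trail can use every edge.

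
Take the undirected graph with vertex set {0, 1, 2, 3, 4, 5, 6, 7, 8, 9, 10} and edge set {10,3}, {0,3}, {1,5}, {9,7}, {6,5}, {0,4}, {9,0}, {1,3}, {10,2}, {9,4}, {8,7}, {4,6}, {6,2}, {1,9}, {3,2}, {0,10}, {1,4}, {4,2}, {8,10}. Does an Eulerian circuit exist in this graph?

No

Degrees: 0:4, 1:4, 2:4, 3:4, 4:5, 5:2, 6:3, 7:2, 8:2, 9:4, 10:4
4, 6 have odd degree; an Eulerian circuit needs every degree to be even, so none exists.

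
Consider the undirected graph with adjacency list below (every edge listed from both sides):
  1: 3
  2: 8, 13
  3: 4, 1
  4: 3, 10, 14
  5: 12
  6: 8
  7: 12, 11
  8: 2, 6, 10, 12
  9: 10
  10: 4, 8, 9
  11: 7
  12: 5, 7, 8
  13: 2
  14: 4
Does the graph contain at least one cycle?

|V| = 14, |E| = 13, number of components = 1.
A forest on 14 vertices with 1 component has exactly 13 edges, which matches — so no cycle.

No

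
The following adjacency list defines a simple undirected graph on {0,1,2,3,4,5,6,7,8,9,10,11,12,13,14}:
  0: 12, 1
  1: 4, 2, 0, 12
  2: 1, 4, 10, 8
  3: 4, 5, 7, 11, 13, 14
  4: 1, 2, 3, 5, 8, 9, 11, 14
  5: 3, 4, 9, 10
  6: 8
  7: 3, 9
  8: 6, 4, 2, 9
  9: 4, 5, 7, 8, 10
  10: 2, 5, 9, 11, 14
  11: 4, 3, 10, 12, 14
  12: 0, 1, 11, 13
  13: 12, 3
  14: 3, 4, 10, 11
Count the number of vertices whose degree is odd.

4

Degrees: 0:2, 1:4, 2:4, 3:6, 4:8, 5:4, 6:1, 7:2, 8:4, 9:5, 10:5, 11:5, 12:4, 13:2, 14:4
Odd-degree vertices: 6, 9, 10, 11.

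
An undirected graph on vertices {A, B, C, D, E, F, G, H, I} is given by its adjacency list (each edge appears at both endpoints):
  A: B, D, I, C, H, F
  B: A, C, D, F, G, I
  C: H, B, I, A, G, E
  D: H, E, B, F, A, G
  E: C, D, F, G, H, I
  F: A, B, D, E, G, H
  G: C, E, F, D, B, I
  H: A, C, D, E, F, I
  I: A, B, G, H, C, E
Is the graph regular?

Degrees: A:6, B:6, C:6, D:6, E:6, F:6, G:6, H:6, I:6
Every vertex has degree 6, so the graph is 6-regular.

Yes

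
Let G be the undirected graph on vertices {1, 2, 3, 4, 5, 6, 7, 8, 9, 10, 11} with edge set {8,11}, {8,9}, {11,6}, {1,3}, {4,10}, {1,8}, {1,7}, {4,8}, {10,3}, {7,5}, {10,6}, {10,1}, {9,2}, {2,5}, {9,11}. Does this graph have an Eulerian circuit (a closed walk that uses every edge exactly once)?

Degrees: 1:4, 2:2, 3:2, 4:2, 5:2, 6:2, 7:2, 8:4, 9:3, 10:4, 11:3
9, 11 have odd degree; an Eulerian circuit needs every degree to be even, so none exists.

No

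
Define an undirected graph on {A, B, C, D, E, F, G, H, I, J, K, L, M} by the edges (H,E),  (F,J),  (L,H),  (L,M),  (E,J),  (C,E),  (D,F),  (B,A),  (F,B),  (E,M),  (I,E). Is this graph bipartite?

A valid 2-coloring puts {B, C, D, G, H, I, J, K, M} on one side and {A, E, F, L} on the other; every edge crosses between the two sides.

Yes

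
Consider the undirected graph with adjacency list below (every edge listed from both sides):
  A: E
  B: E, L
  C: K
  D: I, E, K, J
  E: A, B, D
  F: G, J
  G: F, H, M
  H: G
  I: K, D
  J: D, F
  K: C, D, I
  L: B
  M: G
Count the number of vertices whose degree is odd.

8

Degrees: A:1, B:2, C:1, D:4, E:3, F:2, G:3, H:1, I:2, J:2, K:3, L:1, M:1
Odd-degree vertices: A, C, E, G, H, K, L, M.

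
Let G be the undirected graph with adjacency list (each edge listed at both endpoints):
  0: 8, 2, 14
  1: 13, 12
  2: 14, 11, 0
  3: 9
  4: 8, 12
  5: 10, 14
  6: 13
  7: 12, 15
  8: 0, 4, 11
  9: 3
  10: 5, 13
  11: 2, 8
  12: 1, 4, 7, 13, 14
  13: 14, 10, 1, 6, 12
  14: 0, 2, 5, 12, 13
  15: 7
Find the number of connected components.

2

Component: {3, 9}
Component: {0, 1, 2, 4, 5, 6, 7, 8, 10, 11, 12, 13, 14, 15}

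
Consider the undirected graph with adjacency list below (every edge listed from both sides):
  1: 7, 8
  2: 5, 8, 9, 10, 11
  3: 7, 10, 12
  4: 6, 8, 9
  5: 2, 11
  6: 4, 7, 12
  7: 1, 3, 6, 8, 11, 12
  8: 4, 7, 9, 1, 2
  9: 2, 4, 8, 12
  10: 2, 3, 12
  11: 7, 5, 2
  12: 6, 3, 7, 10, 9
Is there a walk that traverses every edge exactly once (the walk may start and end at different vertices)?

No

Degrees: 1:2, 2:5, 3:3, 4:3, 5:2, 6:3, 7:6, 8:5, 9:4, 10:3, 11:3, 12:5
Odd-degree vertices: 2, 3, 4, 6, 8, 10, 11, 12 (8 total).
With 8 odd-degree vertices (more than two), no single trail can use every edge.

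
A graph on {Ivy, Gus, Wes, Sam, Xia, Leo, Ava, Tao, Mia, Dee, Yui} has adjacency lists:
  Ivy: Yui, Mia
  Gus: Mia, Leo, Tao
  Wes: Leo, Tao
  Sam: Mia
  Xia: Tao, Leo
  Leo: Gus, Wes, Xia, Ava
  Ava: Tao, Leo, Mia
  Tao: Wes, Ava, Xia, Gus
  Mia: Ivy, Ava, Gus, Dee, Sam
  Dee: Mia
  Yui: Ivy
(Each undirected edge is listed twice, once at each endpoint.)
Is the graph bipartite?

Partition the vertices as {Leo, Tao, Mia, Yui} vs {Ivy, Gus, Wes, Sam, Xia, Ava, Dee}. Each listed edge has one endpoint in each part, so the graph is bipartite.

Yes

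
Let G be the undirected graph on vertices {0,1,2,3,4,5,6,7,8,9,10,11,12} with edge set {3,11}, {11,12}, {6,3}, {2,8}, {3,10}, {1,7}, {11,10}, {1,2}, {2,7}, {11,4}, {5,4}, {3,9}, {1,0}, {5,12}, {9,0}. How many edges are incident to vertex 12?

Neighbors of 12: 5, 11.

2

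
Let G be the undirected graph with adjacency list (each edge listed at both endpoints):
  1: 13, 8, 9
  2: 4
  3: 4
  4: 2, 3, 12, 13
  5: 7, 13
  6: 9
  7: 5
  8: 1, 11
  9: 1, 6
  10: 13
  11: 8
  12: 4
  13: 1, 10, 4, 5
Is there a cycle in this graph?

No

The graph has 13 vertices, 12 edges, and 1 connected component.
Since 12 = 13 - 1, the graph is a forest and contains no cycle.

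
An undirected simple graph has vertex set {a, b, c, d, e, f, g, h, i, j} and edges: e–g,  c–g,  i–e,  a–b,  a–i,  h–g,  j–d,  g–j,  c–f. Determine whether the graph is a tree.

|V| = 10, |E| = 9.
It is connected with exactly 9 edges, hence acyclic — it is a tree.

Yes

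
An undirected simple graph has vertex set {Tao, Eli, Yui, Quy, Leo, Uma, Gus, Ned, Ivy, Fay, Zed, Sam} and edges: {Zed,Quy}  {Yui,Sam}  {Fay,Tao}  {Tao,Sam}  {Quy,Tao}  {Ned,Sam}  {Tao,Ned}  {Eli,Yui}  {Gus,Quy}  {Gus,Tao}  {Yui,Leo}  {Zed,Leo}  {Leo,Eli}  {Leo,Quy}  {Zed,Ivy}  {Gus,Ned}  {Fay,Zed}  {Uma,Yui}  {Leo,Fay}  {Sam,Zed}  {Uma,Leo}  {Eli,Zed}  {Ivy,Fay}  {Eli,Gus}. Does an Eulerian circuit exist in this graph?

Degrees: Tao:5, Eli:4, Yui:4, Quy:4, Leo:6, Uma:2, Gus:4, Ned:3, Ivy:2, Fay:4, Zed:6, Sam:4
Vertices with odd degree: Tao, Ned. An Eulerian circuit requires all degrees even.

No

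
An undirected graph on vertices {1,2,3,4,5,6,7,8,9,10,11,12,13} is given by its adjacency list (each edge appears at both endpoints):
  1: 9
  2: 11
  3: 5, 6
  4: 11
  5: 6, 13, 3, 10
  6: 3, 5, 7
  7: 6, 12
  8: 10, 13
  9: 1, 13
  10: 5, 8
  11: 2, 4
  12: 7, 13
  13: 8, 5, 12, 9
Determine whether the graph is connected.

Component: {2, 4, 11}
Component: {1, 3, 5, 6, 7, 8, 9, 10, 12, 13}
There are 2 separate components, so the graph is not connected.

No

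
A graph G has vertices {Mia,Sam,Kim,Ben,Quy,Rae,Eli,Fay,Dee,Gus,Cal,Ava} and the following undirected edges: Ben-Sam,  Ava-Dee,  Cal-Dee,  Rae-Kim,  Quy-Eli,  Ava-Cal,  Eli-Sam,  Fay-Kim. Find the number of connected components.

Component: {Mia}
Component: {Gus}
Component: {Kim, Rae, Fay}
Component: {Dee, Cal, Ava}
Component: {Sam, Ben, Quy, Eli}

5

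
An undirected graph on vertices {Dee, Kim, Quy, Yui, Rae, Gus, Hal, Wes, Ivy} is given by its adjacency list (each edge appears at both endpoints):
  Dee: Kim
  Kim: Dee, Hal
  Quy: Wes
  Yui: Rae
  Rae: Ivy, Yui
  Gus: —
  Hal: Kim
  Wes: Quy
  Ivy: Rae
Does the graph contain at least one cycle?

|V| = 9, |E| = 5, number of components = 4.
A forest on 9 vertices with 4 components has exactly 5 edges, which matches — so no cycle.

No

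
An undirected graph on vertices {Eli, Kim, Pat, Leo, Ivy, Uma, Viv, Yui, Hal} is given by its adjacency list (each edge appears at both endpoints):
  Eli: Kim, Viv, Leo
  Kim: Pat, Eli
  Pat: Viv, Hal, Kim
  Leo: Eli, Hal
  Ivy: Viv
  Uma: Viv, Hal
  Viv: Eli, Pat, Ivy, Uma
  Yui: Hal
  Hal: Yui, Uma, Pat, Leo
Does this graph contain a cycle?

Yes

|V| = 9, |E| = 11, number of components = 1.
Since 11 > 9 - 1, a cycle must exist; for instance Eli-Viv-Pat-Hal-Leo-Eli.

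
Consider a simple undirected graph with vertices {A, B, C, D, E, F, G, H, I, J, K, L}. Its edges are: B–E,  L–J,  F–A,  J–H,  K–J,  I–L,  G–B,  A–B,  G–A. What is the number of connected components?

4

Component: {C}
Component: {D}
Component: {A, B, E, F, G}
Component: {H, I, J, K, L}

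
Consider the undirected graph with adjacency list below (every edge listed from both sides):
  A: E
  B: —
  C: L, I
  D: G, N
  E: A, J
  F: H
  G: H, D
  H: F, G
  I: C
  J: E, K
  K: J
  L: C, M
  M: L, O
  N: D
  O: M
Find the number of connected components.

4

Component: {B}
Component: {A, E, J, K}
Component: {C, I, L, M, O}
Component: {D, F, G, H, N}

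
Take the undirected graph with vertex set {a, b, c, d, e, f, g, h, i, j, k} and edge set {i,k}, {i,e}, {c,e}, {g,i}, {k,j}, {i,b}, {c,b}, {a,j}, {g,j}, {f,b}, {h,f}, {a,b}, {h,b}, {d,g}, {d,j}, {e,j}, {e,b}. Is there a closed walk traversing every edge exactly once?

Degrees: a:2, b:6, c:2, d:2, e:4, f:2, g:3, h:2, i:4, j:5, k:2
g, j have odd degree; an Eulerian circuit needs every degree to be even, so none exists.

No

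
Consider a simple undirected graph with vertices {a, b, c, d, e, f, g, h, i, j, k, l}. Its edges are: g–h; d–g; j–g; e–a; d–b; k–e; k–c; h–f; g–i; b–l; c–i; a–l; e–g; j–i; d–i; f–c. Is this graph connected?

Yes

Starting from a and exploring outward reaches every vertex (a, e, l, k, g, b, c, i, h, d, j, f); the graph is connected.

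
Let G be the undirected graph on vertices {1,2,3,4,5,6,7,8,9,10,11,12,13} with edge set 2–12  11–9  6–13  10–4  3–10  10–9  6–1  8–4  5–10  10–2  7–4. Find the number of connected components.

2

Component: {1, 6, 13}
Component: {2, 3, 4, 5, 7, 8, 9, 10, 11, 12}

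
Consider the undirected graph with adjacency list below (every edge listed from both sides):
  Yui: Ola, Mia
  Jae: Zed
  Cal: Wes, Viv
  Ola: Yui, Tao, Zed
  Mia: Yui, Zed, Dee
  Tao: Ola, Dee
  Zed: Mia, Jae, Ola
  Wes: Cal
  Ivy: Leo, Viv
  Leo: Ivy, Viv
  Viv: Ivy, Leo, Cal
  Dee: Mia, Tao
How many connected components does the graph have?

2

Component: {Cal, Wes, Ivy, Leo, Viv}
Component: {Yui, Jae, Ola, Mia, Tao, Zed, Dee}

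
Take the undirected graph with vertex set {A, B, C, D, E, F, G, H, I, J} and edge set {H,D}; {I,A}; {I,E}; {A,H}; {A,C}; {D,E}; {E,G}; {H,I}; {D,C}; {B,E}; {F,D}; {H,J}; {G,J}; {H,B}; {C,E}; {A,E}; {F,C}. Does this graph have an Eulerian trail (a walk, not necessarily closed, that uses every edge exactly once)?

Degrees: A:4, B:2, C:4, D:4, E:6, F:2, G:2, H:5, I:3, J:2
Odd-degree vertices: H, I (2 total).
With 2 odd-degree vertices and all edges in one connected piece, an Eulerian trail exists (from H to I).

Yes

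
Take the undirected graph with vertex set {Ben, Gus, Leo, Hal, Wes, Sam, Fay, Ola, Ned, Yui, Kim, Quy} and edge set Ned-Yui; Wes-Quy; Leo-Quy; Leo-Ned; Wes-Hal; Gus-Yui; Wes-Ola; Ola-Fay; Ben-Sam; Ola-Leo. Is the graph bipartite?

A valid 2-coloring puts {Leo, Wes, Sam, Fay, Yui, Kim} on one side and {Ben, Gus, Hal, Ola, Ned, Quy} on the other; every edge crosses between the two sides.

Yes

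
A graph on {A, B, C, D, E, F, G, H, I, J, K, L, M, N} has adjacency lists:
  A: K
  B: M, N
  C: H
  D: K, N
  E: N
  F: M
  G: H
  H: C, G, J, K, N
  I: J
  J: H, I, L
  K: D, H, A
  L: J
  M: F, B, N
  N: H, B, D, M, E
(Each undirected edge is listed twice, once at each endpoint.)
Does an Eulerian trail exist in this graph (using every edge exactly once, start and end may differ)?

Degrees: A:1, B:2, C:1, D:2, E:1, F:1, G:1, H:5, I:1, J:3, K:3, L:1, M:3, N:5
Odd-degree vertices: A, C, E, F, G, H, I, J, K, L, M, N (12 total).
An Eulerian trail requires 0 or 2 odd-degree vertices; here there are 12.

No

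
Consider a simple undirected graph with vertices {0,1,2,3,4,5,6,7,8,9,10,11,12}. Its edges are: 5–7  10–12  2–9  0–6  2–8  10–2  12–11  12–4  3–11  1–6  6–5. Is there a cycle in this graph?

The graph has 13 vertices, 11 edges, and 2 connected components.
Since 11 = 13 - 2, the graph is a forest and contains no cycle.

No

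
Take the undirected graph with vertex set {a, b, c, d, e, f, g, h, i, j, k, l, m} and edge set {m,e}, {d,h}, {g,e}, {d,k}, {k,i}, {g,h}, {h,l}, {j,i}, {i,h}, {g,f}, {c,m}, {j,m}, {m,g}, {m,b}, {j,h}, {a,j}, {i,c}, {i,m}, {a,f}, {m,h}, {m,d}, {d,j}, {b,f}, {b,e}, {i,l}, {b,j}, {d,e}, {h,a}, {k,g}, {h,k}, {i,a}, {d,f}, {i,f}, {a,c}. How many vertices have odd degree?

Degrees: a:5, b:4, c:3, d:6, e:4, f:5, g:5, h:8, i:8, j:6, k:4, l:2, m:8
Odd-degree vertices: a, c, f, g.

4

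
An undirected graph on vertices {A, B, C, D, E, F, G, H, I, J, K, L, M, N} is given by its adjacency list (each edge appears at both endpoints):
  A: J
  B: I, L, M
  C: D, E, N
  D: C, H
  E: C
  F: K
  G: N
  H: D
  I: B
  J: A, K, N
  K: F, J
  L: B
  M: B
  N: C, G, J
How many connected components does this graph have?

Component: {B, I, L, M}
Component: {A, C, D, E, F, G, H, J, K, N}

2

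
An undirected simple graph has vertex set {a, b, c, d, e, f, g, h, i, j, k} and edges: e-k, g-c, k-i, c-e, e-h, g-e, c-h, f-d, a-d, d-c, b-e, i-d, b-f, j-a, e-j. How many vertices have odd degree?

Degrees: a:2, b:2, c:4, d:4, e:6, f:2, g:2, h:2, i:2, j:2, k:2
Odd-degree vertices: none.

0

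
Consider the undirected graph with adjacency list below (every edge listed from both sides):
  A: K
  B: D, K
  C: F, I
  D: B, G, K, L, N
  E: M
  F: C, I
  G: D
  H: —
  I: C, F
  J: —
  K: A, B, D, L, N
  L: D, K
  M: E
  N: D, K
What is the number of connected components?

Component: {H}
Component: {J}
Component: {E, M}
Component: {C, F, I}
Component: {A, B, D, G, K, L, N}

5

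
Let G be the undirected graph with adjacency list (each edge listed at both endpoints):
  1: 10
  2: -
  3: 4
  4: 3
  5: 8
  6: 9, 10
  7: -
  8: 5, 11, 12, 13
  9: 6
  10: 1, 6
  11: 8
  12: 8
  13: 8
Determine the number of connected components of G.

5

Component: {2}
Component: {7}
Component: {3, 4}
Component: {1, 6, 9, 10}
Component: {5, 8, 11, 12, 13}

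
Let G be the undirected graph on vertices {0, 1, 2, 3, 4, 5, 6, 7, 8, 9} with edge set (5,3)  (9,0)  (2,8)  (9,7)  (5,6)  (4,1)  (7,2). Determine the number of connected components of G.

3

Component: {1, 4}
Component: {3, 5, 6}
Component: {0, 2, 7, 8, 9}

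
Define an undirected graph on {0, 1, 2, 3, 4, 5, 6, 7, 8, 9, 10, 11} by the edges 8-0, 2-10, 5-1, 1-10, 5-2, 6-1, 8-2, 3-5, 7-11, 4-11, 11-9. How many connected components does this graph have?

2

Component: {4, 7, 9, 11}
Component: {0, 1, 2, 3, 5, 6, 8, 10}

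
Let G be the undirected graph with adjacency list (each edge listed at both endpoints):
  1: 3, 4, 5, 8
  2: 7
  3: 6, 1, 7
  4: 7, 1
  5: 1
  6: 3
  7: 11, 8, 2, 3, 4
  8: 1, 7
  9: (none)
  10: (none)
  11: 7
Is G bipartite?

Yes

A valid 2-coloring puts {2, 3, 4, 5, 8, 9, 10, 11} on one side and {1, 6, 7} on the other; every edge crosses between the two sides.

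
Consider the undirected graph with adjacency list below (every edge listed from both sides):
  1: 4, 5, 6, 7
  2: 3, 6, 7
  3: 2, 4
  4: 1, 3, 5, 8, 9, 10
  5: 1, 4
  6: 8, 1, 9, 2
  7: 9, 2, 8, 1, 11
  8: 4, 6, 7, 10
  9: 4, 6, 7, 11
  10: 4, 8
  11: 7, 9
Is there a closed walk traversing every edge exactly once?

Degrees: 1:4, 2:3, 3:2, 4:6, 5:2, 6:4, 7:5, 8:4, 9:4, 10:2, 11:2
2, 7 have odd degree; an Eulerian circuit needs every degree to be even, so none exists.

No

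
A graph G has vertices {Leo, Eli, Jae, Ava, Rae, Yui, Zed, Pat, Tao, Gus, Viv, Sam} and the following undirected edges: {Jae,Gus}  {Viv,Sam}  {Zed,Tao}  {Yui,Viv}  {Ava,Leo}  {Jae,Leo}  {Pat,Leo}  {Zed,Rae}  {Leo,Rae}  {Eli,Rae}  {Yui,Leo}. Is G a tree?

Yes

The graph has 12 vertices and 11 edges.
It is connected with exactly 11 edges, hence acyclic — it is a tree.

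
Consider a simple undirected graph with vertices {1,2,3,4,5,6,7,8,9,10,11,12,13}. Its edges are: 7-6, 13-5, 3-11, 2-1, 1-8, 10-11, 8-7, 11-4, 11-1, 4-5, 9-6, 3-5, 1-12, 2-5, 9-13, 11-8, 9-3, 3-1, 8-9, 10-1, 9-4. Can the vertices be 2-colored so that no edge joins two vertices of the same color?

No

10-1-11-10 is an odd cycle (length 3), and a bipartite graph can contain only even cycles.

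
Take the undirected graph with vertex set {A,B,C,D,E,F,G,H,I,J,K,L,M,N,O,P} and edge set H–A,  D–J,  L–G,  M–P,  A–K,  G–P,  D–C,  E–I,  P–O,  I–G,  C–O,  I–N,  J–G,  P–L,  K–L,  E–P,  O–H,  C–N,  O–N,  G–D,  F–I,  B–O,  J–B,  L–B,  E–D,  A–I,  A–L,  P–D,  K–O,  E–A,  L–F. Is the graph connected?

Yes

Starting from A and exploring outward reaches every vertex (A, I, H, K, L, E, G, N, F, O, P, B, D, J, C, M); the graph is connected.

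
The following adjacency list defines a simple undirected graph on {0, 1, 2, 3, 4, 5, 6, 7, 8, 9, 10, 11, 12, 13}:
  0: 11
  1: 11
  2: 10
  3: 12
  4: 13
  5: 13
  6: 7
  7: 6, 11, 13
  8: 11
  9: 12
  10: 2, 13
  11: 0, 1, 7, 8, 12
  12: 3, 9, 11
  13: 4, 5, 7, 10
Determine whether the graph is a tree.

Yes

The graph has 14 vertices and 13 edges.
Connected and |E| = |V| - 1, which characterizes a tree.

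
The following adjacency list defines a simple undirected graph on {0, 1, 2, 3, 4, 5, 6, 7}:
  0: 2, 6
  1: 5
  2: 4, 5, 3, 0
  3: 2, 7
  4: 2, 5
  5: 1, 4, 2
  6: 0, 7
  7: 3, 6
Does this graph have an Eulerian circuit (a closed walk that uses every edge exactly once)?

Degrees: 0:2, 1:1, 2:4, 3:2, 4:2, 5:3, 6:2, 7:2
1, 5 have odd degree; an Eulerian circuit needs every degree to be even, so none exists.

No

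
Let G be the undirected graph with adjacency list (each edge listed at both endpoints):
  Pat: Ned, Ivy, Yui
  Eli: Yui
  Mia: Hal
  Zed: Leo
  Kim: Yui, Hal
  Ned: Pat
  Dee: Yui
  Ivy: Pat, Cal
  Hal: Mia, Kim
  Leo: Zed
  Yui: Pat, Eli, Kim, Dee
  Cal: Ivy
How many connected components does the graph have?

Component: {Zed, Leo}
Component: {Pat, Eli, Mia, Kim, Ned, Dee, Ivy, Hal, Yui, Cal}

2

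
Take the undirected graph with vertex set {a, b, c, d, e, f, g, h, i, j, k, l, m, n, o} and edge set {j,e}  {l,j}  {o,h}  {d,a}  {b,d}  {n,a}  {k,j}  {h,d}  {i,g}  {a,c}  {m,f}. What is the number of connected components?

4

Component: {f, m}
Component: {g, i}
Component: {e, j, k, l}
Component: {a, b, c, d, h, n, o}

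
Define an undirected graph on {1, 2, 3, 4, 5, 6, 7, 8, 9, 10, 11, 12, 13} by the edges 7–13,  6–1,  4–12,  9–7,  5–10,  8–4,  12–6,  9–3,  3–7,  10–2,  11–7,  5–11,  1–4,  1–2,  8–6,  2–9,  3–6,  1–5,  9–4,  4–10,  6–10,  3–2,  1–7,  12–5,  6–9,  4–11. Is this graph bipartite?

3-9-7-3 is an odd cycle (length 3), and a bipartite graph can contain only even cycles.

No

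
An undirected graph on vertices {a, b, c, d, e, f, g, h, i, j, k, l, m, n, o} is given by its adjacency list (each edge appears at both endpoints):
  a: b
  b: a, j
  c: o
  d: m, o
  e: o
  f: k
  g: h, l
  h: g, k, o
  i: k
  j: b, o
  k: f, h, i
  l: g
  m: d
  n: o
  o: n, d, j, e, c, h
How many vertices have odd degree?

Degrees: a:1, b:2, c:1, d:2, e:1, f:1, g:2, h:3, i:1, j:2, k:3, l:1, m:1, n:1, o:6
Odd-degree vertices: a, c, e, f, h, i, k, l, m, n.

10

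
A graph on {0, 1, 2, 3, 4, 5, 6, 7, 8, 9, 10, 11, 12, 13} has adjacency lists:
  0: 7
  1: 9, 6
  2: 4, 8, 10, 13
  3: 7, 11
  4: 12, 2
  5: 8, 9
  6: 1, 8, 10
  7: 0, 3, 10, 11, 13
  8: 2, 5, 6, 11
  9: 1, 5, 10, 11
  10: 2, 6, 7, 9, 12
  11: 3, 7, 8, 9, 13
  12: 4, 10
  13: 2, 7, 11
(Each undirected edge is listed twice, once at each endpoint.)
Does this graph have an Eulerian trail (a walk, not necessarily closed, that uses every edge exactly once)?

No

Degrees: 0:1, 1:2, 2:4, 3:2, 4:2, 5:2, 6:3, 7:5, 8:4, 9:4, 10:5, 11:5, 12:2, 13:3
Odd-degree vertices: 0, 6, 7, 10, 11, 13 (6 total).
With 6 odd-degree vertices (more than two), no single trail can use every edge.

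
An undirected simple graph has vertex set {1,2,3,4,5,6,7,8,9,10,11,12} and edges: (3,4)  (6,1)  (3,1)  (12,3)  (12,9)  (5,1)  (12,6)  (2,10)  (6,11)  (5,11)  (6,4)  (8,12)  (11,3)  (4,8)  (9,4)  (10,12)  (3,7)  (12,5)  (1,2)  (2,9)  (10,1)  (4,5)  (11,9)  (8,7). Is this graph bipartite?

No

The cycle 10-2-1-10 has length 3, which is odd, so the graph is not bipartite.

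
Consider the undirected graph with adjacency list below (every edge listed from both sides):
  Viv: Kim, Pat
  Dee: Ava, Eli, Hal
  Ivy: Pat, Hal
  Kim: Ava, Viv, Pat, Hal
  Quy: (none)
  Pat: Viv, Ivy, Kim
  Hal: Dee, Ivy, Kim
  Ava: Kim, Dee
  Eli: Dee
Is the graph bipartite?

The cycle Pat-Viv-Kim-Pat has length 3, which is odd, so the graph is not bipartite.

No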